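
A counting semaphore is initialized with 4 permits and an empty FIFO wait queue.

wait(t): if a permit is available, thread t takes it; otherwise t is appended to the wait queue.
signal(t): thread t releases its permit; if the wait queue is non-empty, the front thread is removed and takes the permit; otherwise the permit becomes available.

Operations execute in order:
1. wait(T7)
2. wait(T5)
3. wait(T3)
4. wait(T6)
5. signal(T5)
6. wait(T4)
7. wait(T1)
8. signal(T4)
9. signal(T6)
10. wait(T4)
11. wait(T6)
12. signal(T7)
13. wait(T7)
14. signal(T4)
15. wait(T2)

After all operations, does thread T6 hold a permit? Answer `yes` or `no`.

Step 1: wait(T7) -> count=3 queue=[] holders={T7}
Step 2: wait(T5) -> count=2 queue=[] holders={T5,T7}
Step 3: wait(T3) -> count=1 queue=[] holders={T3,T5,T7}
Step 4: wait(T6) -> count=0 queue=[] holders={T3,T5,T6,T7}
Step 5: signal(T5) -> count=1 queue=[] holders={T3,T6,T7}
Step 6: wait(T4) -> count=0 queue=[] holders={T3,T4,T6,T7}
Step 7: wait(T1) -> count=0 queue=[T1] holders={T3,T4,T6,T7}
Step 8: signal(T4) -> count=0 queue=[] holders={T1,T3,T6,T7}
Step 9: signal(T6) -> count=1 queue=[] holders={T1,T3,T7}
Step 10: wait(T4) -> count=0 queue=[] holders={T1,T3,T4,T7}
Step 11: wait(T6) -> count=0 queue=[T6] holders={T1,T3,T4,T7}
Step 12: signal(T7) -> count=0 queue=[] holders={T1,T3,T4,T6}
Step 13: wait(T7) -> count=0 queue=[T7] holders={T1,T3,T4,T6}
Step 14: signal(T4) -> count=0 queue=[] holders={T1,T3,T6,T7}
Step 15: wait(T2) -> count=0 queue=[T2] holders={T1,T3,T6,T7}
Final holders: {T1,T3,T6,T7} -> T6 in holders

Answer: yes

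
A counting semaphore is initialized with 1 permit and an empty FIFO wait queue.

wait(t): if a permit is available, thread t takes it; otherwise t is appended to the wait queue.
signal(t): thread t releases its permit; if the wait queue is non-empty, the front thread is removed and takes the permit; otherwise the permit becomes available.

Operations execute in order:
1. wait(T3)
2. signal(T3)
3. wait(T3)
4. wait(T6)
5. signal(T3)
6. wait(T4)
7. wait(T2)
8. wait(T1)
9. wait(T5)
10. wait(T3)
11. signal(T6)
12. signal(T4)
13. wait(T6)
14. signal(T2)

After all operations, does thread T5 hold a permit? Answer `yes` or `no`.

Step 1: wait(T3) -> count=0 queue=[] holders={T3}
Step 2: signal(T3) -> count=1 queue=[] holders={none}
Step 3: wait(T3) -> count=0 queue=[] holders={T3}
Step 4: wait(T6) -> count=0 queue=[T6] holders={T3}
Step 5: signal(T3) -> count=0 queue=[] holders={T6}
Step 6: wait(T4) -> count=0 queue=[T4] holders={T6}
Step 7: wait(T2) -> count=0 queue=[T4,T2] holders={T6}
Step 8: wait(T1) -> count=0 queue=[T4,T2,T1] holders={T6}
Step 9: wait(T5) -> count=0 queue=[T4,T2,T1,T5] holders={T6}
Step 10: wait(T3) -> count=0 queue=[T4,T2,T1,T5,T3] holders={T6}
Step 11: signal(T6) -> count=0 queue=[T2,T1,T5,T3] holders={T4}
Step 12: signal(T4) -> count=0 queue=[T1,T5,T3] holders={T2}
Step 13: wait(T6) -> count=0 queue=[T1,T5,T3,T6] holders={T2}
Step 14: signal(T2) -> count=0 queue=[T5,T3,T6] holders={T1}
Final holders: {T1} -> T5 not in holders

Answer: no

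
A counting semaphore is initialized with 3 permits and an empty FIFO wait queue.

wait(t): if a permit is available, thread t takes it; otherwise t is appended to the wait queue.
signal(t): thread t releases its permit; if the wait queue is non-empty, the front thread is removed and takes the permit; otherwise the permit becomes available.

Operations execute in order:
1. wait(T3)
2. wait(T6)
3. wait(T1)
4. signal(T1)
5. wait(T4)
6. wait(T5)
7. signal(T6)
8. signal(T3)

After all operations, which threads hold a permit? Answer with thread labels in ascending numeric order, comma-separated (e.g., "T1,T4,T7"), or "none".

Answer: T4,T5

Derivation:
Step 1: wait(T3) -> count=2 queue=[] holders={T3}
Step 2: wait(T6) -> count=1 queue=[] holders={T3,T6}
Step 3: wait(T1) -> count=0 queue=[] holders={T1,T3,T6}
Step 4: signal(T1) -> count=1 queue=[] holders={T3,T6}
Step 5: wait(T4) -> count=0 queue=[] holders={T3,T4,T6}
Step 6: wait(T5) -> count=0 queue=[T5] holders={T3,T4,T6}
Step 7: signal(T6) -> count=0 queue=[] holders={T3,T4,T5}
Step 8: signal(T3) -> count=1 queue=[] holders={T4,T5}
Final holders: T4,T5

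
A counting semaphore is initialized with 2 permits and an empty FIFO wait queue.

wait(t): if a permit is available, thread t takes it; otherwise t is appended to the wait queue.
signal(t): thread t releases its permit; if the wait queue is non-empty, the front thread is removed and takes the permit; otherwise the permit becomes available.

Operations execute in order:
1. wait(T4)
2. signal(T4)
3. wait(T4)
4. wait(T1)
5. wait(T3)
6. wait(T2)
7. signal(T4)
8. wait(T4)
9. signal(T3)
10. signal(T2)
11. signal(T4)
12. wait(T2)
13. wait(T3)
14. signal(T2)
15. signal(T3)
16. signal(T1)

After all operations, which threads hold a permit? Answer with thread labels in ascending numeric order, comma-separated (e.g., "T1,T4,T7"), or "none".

Step 1: wait(T4) -> count=1 queue=[] holders={T4}
Step 2: signal(T4) -> count=2 queue=[] holders={none}
Step 3: wait(T4) -> count=1 queue=[] holders={T4}
Step 4: wait(T1) -> count=0 queue=[] holders={T1,T4}
Step 5: wait(T3) -> count=0 queue=[T3] holders={T1,T4}
Step 6: wait(T2) -> count=0 queue=[T3,T2] holders={T1,T4}
Step 7: signal(T4) -> count=0 queue=[T2] holders={T1,T3}
Step 8: wait(T4) -> count=0 queue=[T2,T4] holders={T1,T3}
Step 9: signal(T3) -> count=0 queue=[T4] holders={T1,T2}
Step 10: signal(T2) -> count=0 queue=[] holders={T1,T4}
Step 11: signal(T4) -> count=1 queue=[] holders={T1}
Step 12: wait(T2) -> count=0 queue=[] holders={T1,T2}
Step 13: wait(T3) -> count=0 queue=[T3] holders={T1,T2}
Step 14: signal(T2) -> count=0 queue=[] holders={T1,T3}
Step 15: signal(T3) -> count=1 queue=[] holders={T1}
Step 16: signal(T1) -> count=2 queue=[] holders={none}
Final holders: none

Answer: none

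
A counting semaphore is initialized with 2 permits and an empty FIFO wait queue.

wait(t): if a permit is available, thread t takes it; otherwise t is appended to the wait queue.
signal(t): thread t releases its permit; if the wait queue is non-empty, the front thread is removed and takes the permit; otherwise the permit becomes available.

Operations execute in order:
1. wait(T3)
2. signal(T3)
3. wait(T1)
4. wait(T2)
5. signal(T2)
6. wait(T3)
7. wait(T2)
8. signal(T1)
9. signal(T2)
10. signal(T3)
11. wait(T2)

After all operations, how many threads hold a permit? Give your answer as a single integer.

Step 1: wait(T3) -> count=1 queue=[] holders={T3}
Step 2: signal(T3) -> count=2 queue=[] holders={none}
Step 3: wait(T1) -> count=1 queue=[] holders={T1}
Step 4: wait(T2) -> count=0 queue=[] holders={T1,T2}
Step 5: signal(T2) -> count=1 queue=[] holders={T1}
Step 6: wait(T3) -> count=0 queue=[] holders={T1,T3}
Step 7: wait(T2) -> count=0 queue=[T2] holders={T1,T3}
Step 8: signal(T1) -> count=0 queue=[] holders={T2,T3}
Step 9: signal(T2) -> count=1 queue=[] holders={T3}
Step 10: signal(T3) -> count=2 queue=[] holders={none}
Step 11: wait(T2) -> count=1 queue=[] holders={T2}
Final holders: {T2} -> 1 thread(s)

Answer: 1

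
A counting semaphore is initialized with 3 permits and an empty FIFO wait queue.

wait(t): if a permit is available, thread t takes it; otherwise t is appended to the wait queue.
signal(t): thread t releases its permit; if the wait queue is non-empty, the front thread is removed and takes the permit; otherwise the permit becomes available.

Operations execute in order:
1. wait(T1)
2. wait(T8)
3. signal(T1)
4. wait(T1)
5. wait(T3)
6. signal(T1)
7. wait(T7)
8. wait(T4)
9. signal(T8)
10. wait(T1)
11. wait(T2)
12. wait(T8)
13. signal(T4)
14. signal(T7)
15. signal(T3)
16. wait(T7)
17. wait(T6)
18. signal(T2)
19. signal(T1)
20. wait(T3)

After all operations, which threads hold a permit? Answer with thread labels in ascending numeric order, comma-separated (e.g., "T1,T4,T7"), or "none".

Step 1: wait(T1) -> count=2 queue=[] holders={T1}
Step 2: wait(T8) -> count=1 queue=[] holders={T1,T8}
Step 3: signal(T1) -> count=2 queue=[] holders={T8}
Step 4: wait(T1) -> count=1 queue=[] holders={T1,T8}
Step 5: wait(T3) -> count=0 queue=[] holders={T1,T3,T8}
Step 6: signal(T1) -> count=1 queue=[] holders={T3,T8}
Step 7: wait(T7) -> count=0 queue=[] holders={T3,T7,T8}
Step 8: wait(T4) -> count=0 queue=[T4] holders={T3,T7,T8}
Step 9: signal(T8) -> count=0 queue=[] holders={T3,T4,T7}
Step 10: wait(T1) -> count=0 queue=[T1] holders={T3,T4,T7}
Step 11: wait(T2) -> count=0 queue=[T1,T2] holders={T3,T4,T7}
Step 12: wait(T8) -> count=0 queue=[T1,T2,T8] holders={T3,T4,T7}
Step 13: signal(T4) -> count=0 queue=[T2,T8] holders={T1,T3,T7}
Step 14: signal(T7) -> count=0 queue=[T8] holders={T1,T2,T3}
Step 15: signal(T3) -> count=0 queue=[] holders={T1,T2,T8}
Step 16: wait(T7) -> count=0 queue=[T7] holders={T1,T2,T8}
Step 17: wait(T6) -> count=0 queue=[T7,T6] holders={T1,T2,T8}
Step 18: signal(T2) -> count=0 queue=[T6] holders={T1,T7,T8}
Step 19: signal(T1) -> count=0 queue=[] holders={T6,T7,T8}
Step 20: wait(T3) -> count=0 queue=[T3] holders={T6,T7,T8}
Final holders: T6,T7,T8

Answer: T6,T7,T8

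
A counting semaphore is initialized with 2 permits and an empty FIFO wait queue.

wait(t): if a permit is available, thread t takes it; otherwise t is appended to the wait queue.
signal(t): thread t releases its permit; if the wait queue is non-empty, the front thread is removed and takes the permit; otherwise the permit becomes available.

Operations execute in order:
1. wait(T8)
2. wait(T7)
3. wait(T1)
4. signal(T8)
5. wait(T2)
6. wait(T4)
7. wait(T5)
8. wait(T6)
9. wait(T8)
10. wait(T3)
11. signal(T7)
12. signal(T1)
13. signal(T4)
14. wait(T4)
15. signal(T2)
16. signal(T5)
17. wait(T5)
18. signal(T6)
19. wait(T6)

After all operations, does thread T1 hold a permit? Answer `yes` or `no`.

Answer: no

Derivation:
Step 1: wait(T8) -> count=1 queue=[] holders={T8}
Step 2: wait(T7) -> count=0 queue=[] holders={T7,T8}
Step 3: wait(T1) -> count=0 queue=[T1] holders={T7,T8}
Step 4: signal(T8) -> count=0 queue=[] holders={T1,T7}
Step 5: wait(T2) -> count=0 queue=[T2] holders={T1,T7}
Step 6: wait(T4) -> count=0 queue=[T2,T4] holders={T1,T7}
Step 7: wait(T5) -> count=0 queue=[T2,T4,T5] holders={T1,T7}
Step 8: wait(T6) -> count=0 queue=[T2,T4,T5,T6] holders={T1,T7}
Step 9: wait(T8) -> count=0 queue=[T2,T4,T5,T6,T8] holders={T1,T7}
Step 10: wait(T3) -> count=0 queue=[T2,T4,T5,T6,T8,T3] holders={T1,T7}
Step 11: signal(T7) -> count=0 queue=[T4,T5,T6,T8,T3] holders={T1,T2}
Step 12: signal(T1) -> count=0 queue=[T5,T6,T8,T3] holders={T2,T4}
Step 13: signal(T4) -> count=0 queue=[T6,T8,T3] holders={T2,T5}
Step 14: wait(T4) -> count=0 queue=[T6,T8,T3,T4] holders={T2,T5}
Step 15: signal(T2) -> count=0 queue=[T8,T3,T4] holders={T5,T6}
Step 16: signal(T5) -> count=0 queue=[T3,T4] holders={T6,T8}
Step 17: wait(T5) -> count=0 queue=[T3,T4,T5] holders={T6,T8}
Step 18: signal(T6) -> count=0 queue=[T4,T5] holders={T3,T8}
Step 19: wait(T6) -> count=0 queue=[T4,T5,T6] holders={T3,T8}
Final holders: {T3,T8} -> T1 not in holders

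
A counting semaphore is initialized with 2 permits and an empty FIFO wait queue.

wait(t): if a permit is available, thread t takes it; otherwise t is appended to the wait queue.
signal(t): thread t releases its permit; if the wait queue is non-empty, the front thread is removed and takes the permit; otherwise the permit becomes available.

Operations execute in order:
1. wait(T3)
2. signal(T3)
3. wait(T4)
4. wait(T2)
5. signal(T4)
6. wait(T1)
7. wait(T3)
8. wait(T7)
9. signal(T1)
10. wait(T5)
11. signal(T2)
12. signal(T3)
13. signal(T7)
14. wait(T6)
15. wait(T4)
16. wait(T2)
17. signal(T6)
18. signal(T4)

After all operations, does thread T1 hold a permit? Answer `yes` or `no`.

Answer: no

Derivation:
Step 1: wait(T3) -> count=1 queue=[] holders={T3}
Step 2: signal(T3) -> count=2 queue=[] holders={none}
Step 3: wait(T4) -> count=1 queue=[] holders={T4}
Step 4: wait(T2) -> count=0 queue=[] holders={T2,T4}
Step 5: signal(T4) -> count=1 queue=[] holders={T2}
Step 6: wait(T1) -> count=0 queue=[] holders={T1,T2}
Step 7: wait(T3) -> count=0 queue=[T3] holders={T1,T2}
Step 8: wait(T7) -> count=0 queue=[T3,T7] holders={T1,T2}
Step 9: signal(T1) -> count=0 queue=[T7] holders={T2,T3}
Step 10: wait(T5) -> count=0 queue=[T7,T5] holders={T2,T3}
Step 11: signal(T2) -> count=0 queue=[T5] holders={T3,T7}
Step 12: signal(T3) -> count=0 queue=[] holders={T5,T7}
Step 13: signal(T7) -> count=1 queue=[] holders={T5}
Step 14: wait(T6) -> count=0 queue=[] holders={T5,T6}
Step 15: wait(T4) -> count=0 queue=[T4] holders={T5,T6}
Step 16: wait(T2) -> count=0 queue=[T4,T2] holders={T5,T6}
Step 17: signal(T6) -> count=0 queue=[T2] holders={T4,T5}
Step 18: signal(T4) -> count=0 queue=[] holders={T2,T5}
Final holders: {T2,T5} -> T1 not in holders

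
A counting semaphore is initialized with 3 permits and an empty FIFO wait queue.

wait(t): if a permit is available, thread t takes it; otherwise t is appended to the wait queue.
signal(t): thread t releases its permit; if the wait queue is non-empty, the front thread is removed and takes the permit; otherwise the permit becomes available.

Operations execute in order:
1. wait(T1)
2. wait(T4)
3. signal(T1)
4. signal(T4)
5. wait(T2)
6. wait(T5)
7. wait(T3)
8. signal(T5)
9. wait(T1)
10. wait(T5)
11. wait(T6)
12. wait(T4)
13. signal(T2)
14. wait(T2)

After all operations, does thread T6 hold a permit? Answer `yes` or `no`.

Answer: no

Derivation:
Step 1: wait(T1) -> count=2 queue=[] holders={T1}
Step 2: wait(T4) -> count=1 queue=[] holders={T1,T4}
Step 3: signal(T1) -> count=2 queue=[] holders={T4}
Step 4: signal(T4) -> count=3 queue=[] holders={none}
Step 5: wait(T2) -> count=2 queue=[] holders={T2}
Step 6: wait(T5) -> count=1 queue=[] holders={T2,T5}
Step 7: wait(T3) -> count=0 queue=[] holders={T2,T3,T5}
Step 8: signal(T5) -> count=1 queue=[] holders={T2,T3}
Step 9: wait(T1) -> count=0 queue=[] holders={T1,T2,T3}
Step 10: wait(T5) -> count=0 queue=[T5] holders={T1,T2,T3}
Step 11: wait(T6) -> count=0 queue=[T5,T6] holders={T1,T2,T3}
Step 12: wait(T4) -> count=0 queue=[T5,T6,T4] holders={T1,T2,T3}
Step 13: signal(T2) -> count=0 queue=[T6,T4] holders={T1,T3,T5}
Step 14: wait(T2) -> count=0 queue=[T6,T4,T2] holders={T1,T3,T5}
Final holders: {T1,T3,T5} -> T6 not in holders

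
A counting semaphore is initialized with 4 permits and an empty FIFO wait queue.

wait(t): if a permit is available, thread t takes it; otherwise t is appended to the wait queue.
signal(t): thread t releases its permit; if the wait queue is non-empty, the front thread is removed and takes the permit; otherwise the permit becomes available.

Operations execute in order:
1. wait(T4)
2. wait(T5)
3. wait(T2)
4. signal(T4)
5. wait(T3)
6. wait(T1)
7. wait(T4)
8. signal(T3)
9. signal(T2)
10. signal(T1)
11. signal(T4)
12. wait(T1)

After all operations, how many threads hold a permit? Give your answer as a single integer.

Answer: 2

Derivation:
Step 1: wait(T4) -> count=3 queue=[] holders={T4}
Step 2: wait(T5) -> count=2 queue=[] holders={T4,T5}
Step 3: wait(T2) -> count=1 queue=[] holders={T2,T4,T5}
Step 4: signal(T4) -> count=2 queue=[] holders={T2,T5}
Step 5: wait(T3) -> count=1 queue=[] holders={T2,T3,T5}
Step 6: wait(T1) -> count=0 queue=[] holders={T1,T2,T3,T5}
Step 7: wait(T4) -> count=0 queue=[T4] holders={T1,T2,T3,T5}
Step 8: signal(T3) -> count=0 queue=[] holders={T1,T2,T4,T5}
Step 9: signal(T2) -> count=1 queue=[] holders={T1,T4,T5}
Step 10: signal(T1) -> count=2 queue=[] holders={T4,T5}
Step 11: signal(T4) -> count=3 queue=[] holders={T5}
Step 12: wait(T1) -> count=2 queue=[] holders={T1,T5}
Final holders: {T1,T5} -> 2 thread(s)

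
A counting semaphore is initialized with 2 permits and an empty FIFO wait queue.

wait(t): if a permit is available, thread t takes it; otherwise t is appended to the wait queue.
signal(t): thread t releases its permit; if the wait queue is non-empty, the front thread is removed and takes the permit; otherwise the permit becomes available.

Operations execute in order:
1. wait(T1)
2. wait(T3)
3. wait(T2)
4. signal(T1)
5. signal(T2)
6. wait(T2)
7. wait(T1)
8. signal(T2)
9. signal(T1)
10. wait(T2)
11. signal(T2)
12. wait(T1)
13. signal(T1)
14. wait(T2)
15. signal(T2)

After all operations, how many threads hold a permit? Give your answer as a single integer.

Answer: 1

Derivation:
Step 1: wait(T1) -> count=1 queue=[] holders={T1}
Step 2: wait(T3) -> count=0 queue=[] holders={T1,T3}
Step 3: wait(T2) -> count=0 queue=[T2] holders={T1,T3}
Step 4: signal(T1) -> count=0 queue=[] holders={T2,T3}
Step 5: signal(T2) -> count=1 queue=[] holders={T3}
Step 6: wait(T2) -> count=0 queue=[] holders={T2,T3}
Step 7: wait(T1) -> count=0 queue=[T1] holders={T2,T3}
Step 8: signal(T2) -> count=0 queue=[] holders={T1,T3}
Step 9: signal(T1) -> count=1 queue=[] holders={T3}
Step 10: wait(T2) -> count=0 queue=[] holders={T2,T3}
Step 11: signal(T2) -> count=1 queue=[] holders={T3}
Step 12: wait(T1) -> count=0 queue=[] holders={T1,T3}
Step 13: signal(T1) -> count=1 queue=[] holders={T3}
Step 14: wait(T2) -> count=0 queue=[] holders={T2,T3}
Step 15: signal(T2) -> count=1 queue=[] holders={T3}
Final holders: {T3} -> 1 thread(s)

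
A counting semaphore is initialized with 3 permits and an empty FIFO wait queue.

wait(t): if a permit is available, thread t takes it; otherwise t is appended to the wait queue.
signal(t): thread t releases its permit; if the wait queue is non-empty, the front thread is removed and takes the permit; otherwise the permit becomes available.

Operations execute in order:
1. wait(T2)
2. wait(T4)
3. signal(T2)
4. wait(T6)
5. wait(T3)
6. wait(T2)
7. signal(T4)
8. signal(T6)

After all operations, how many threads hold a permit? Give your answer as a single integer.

Answer: 2

Derivation:
Step 1: wait(T2) -> count=2 queue=[] holders={T2}
Step 2: wait(T4) -> count=1 queue=[] holders={T2,T4}
Step 3: signal(T2) -> count=2 queue=[] holders={T4}
Step 4: wait(T6) -> count=1 queue=[] holders={T4,T6}
Step 5: wait(T3) -> count=0 queue=[] holders={T3,T4,T6}
Step 6: wait(T2) -> count=0 queue=[T2] holders={T3,T4,T6}
Step 7: signal(T4) -> count=0 queue=[] holders={T2,T3,T6}
Step 8: signal(T6) -> count=1 queue=[] holders={T2,T3}
Final holders: {T2,T3} -> 2 thread(s)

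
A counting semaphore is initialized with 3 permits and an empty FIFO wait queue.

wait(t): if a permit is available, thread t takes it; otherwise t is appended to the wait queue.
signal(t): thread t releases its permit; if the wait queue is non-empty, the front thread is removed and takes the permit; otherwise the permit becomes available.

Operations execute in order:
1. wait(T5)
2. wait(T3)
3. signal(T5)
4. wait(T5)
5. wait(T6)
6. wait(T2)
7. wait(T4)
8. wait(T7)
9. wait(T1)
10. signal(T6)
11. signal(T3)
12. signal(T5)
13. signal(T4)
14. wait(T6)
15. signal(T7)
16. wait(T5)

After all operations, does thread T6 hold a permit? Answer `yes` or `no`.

Step 1: wait(T5) -> count=2 queue=[] holders={T5}
Step 2: wait(T3) -> count=1 queue=[] holders={T3,T5}
Step 3: signal(T5) -> count=2 queue=[] holders={T3}
Step 4: wait(T5) -> count=1 queue=[] holders={T3,T5}
Step 5: wait(T6) -> count=0 queue=[] holders={T3,T5,T6}
Step 6: wait(T2) -> count=0 queue=[T2] holders={T3,T5,T6}
Step 7: wait(T4) -> count=0 queue=[T2,T4] holders={T3,T5,T6}
Step 8: wait(T7) -> count=0 queue=[T2,T4,T7] holders={T3,T5,T6}
Step 9: wait(T1) -> count=0 queue=[T2,T4,T7,T1] holders={T3,T5,T6}
Step 10: signal(T6) -> count=0 queue=[T4,T7,T1] holders={T2,T3,T5}
Step 11: signal(T3) -> count=0 queue=[T7,T1] holders={T2,T4,T5}
Step 12: signal(T5) -> count=0 queue=[T1] holders={T2,T4,T7}
Step 13: signal(T4) -> count=0 queue=[] holders={T1,T2,T7}
Step 14: wait(T6) -> count=0 queue=[T6] holders={T1,T2,T7}
Step 15: signal(T7) -> count=0 queue=[] holders={T1,T2,T6}
Step 16: wait(T5) -> count=0 queue=[T5] holders={T1,T2,T6}
Final holders: {T1,T2,T6} -> T6 in holders

Answer: yes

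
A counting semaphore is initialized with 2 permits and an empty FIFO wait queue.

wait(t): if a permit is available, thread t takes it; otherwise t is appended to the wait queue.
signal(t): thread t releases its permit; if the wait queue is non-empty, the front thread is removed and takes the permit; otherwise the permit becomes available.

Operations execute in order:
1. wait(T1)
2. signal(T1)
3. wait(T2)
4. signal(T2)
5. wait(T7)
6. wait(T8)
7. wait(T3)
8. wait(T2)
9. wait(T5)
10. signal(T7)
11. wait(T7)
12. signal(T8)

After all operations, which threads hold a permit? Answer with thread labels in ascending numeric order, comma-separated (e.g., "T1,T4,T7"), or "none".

Step 1: wait(T1) -> count=1 queue=[] holders={T1}
Step 2: signal(T1) -> count=2 queue=[] holders={none}
Step 3: wait(T2) -> count=1 queue=[] holders={T2}
Step 4: signal(T2) -> count=2 queue=[] holders={none}
Step 5: wait(T7) -> count=1 queue=[] holders={T7}
Step 6: wait(T8) -> count=0 queue=[] holders={T7,T8}
Step 7: wait(T3) -> count=0 queue=[T3] holders={T7,T8}
Step 8: wait(T2) -> count=0 queue=[T3,T2] holders={T7,T8}
Step 9: wait(T5) -> count=0 queue=[T3,T2,T5] holders={T7,T8}
Step 10: signal(T7) -> count=0 queue=[T2,T5] holders={T3,T8}
Step 11: wait(T7) -> count=0 queue=[T2,T5,T7] holders={T3,T8}
Step 12: signal(T8) -> count=0 queue=[T5,T7] holders={T2,T3}
Final holders: T2,T3

Answer: T2,T3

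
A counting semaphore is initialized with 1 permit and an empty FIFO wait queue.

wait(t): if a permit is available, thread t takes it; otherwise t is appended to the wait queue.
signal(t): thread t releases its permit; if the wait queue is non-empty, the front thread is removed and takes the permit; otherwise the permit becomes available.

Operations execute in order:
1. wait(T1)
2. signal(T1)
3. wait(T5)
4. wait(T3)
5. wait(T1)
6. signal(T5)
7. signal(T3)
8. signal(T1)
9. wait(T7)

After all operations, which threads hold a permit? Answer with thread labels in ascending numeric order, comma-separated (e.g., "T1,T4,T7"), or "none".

Answer: T7

Derivation:
Step 1: wait(T1) -> count=0 queue=[] holders={T1}
Step 2: signal(T1) -> count=1 queue=[] holders={none}
Step 3: wait(T5) -> count=0 queue=[] holders={T5}
Step 4: wait(T3) -> count=0 queue=[T3] holders={T5}
Step 5: wait(T1) -> count=0 queue=[T3,T1] holders={T5}
Step 6: signal(T5) -> count=0 queue=[T1] holders={T3}
Step 7: signal(T3) -> count=0 queue=[] holders={T1}
Step 8: signal(T1) -> count=1 queue=[] holders={none}
Step 9: wait(T7) -> count=0 queue=[] holders={T7}
Final holders: T7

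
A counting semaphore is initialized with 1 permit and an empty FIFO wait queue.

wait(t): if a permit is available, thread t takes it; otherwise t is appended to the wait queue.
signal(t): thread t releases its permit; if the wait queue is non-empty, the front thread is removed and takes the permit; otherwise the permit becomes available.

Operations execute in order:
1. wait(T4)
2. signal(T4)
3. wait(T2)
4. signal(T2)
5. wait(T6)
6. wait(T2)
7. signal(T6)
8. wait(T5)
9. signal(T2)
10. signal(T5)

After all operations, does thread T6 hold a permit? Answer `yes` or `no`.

Answer: no

Derivation:
Step 1: wait(T4) -> count=0 queue=[] holders={T4}
Step 2: signal(T4) -> count=1 queue=[] holders={none}
Step 3: wait(T2) -> count=0 queue=[] holders={T2}
Step 4: signal(T2) -> count=1 queue=[] holders={none}
Step 5: wait(T6) -> count=0 queue=[] holders={T6}
Step 6: wait(T2) -> count=0 queue=[T2] holders={T6}
Step 7: signal(T6) -> count=0 queue=[] holders={T2}
Step 8: wait(T5) -> count=0 queue=[T5] holders={T2}
Step 9: signal(T2) -> count=0 queue=[] holders={T5}
Step 10: signal(T5) -> count=1 queue=[] holders={none}
Final holders: {none} -> T6 not in holders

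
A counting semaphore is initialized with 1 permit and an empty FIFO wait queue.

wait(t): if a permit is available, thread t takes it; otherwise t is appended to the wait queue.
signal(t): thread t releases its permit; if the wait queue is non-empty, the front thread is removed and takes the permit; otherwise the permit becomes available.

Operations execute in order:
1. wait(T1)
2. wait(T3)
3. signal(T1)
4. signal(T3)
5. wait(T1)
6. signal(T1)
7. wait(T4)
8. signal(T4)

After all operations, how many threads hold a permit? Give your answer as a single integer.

Step 1: wait(T1) -> count=0 queue=[] holders={T1}
Step 2: wait(T3) -> count=0 queue=[T3] holders={T1}
Step 3: signal(T1) -> count=0 queue=[] holders={T3}
Step 4: signal(T3) -> count=1 queue=[] holders={none}
Step 5: wait(T1) -> count=0 queue=[] holders={T1}
Step 6: signal(T1) -> count=1 queue=[] holders={none}
Step 7: wait(T4) -> count=0 queue=[] holders={T4}
Step 8: signal(T4) -> count=1 queue=[] holders={none}
Final holders: {none} -> 0 thread(s)

Answer: 0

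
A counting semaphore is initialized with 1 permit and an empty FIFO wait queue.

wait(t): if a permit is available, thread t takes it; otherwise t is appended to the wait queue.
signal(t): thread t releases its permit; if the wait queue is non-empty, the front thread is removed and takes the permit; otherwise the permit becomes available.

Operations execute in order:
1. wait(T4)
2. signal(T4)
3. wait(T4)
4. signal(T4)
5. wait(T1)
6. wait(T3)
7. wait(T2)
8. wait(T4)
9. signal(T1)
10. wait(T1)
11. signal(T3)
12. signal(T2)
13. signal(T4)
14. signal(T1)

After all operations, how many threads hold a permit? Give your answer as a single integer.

Step 1: wait(T4) -> count=0 queue=[] holders={T4}
Step 2: signal(T4) -> count=1 queue=[] holders={none}
Step 3: wait(T4) -> count=0 queue=[] holders={T4}
Step 4: signal(T4) -> count=1 queue=[] holders={none}
Step 5: wait(T1) -> count=0 queue=[] holders={T1}
Step 6: wait(T3) -> count=0 queue=[T3] holders={T1}
Step 7: wait(T2) -> count=0 queue=[T3,T2] holders={T1}
Step 8: wait(T4) -> count=0 queue=[T3,T2,T4] holders={T1}
Step 9: signal(T1) -> count=0 queue=[T2,T4] holders={T3}
Step 10: wait(T1) -> count=0 queue=[T2,T4,T1] holders={T3}
Step 11: signal(T3) -> count=0 queue=[T4,T1] holders={T2}
Step 12: signal(T2) -> count=0 queue=[T1] holders={T4}
Step 13: signal(T4) -> count=0 queue=[] holders={T1}
Step 14: signal(T1) -> count=1 queue=[] holders={none}
Final holders: {none} -> 0 thread(s)

Answer: 0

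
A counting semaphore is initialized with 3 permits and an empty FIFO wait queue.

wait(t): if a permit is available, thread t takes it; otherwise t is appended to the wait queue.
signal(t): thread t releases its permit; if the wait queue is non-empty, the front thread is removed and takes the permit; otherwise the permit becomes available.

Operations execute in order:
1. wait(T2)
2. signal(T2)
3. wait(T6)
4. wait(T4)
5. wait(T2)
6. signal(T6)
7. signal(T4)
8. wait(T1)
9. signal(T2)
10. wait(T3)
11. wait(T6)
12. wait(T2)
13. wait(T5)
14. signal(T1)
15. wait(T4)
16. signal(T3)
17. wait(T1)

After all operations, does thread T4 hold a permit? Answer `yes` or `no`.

Step 1: wait(T2) -> count=2 queue=[] holders={T2}
Step 2: signal(T2) -> count=3 queue=[] holders={none}
Step 3: wait(T6) -> count=2 queue=[] holders={T6}
Step 4: wait(T4) -> count=1 queue=[] holders={T4,T6}
Step 5: wait(T2) -> count=0 queue=[] holders={T2,T4,T6}
Step 6: signal(T6) -> count=1 queue=[] holders={T2,T4}
Step 7: signal(T4) -> count=2 queue=[] holders={T2}
Step 8: wait(T1) -> count=1 queue=[] holders={T1,T2}
Step 9: signal(T2) -> count=2 queue=[] holders={T1}
Step 10: wait(T3) -> count=1 queue=[] holders={T1,T3}
Step 11: wait(T6) -> count=0 queue=[] holders={T1,T3,T6}
Step 12: wait(T2) -> count=0 queue=[T2] holders={T1,T3,T6}
Step 13: wait(T5) -> count=0 queue=[T2,T5] holders={T1,T3,T6}
Step 14: signal(T1) -> count=0 queue=[T5] holders={T2,T3,T6}
Step 15: wait(T4) -> count=0 queue=[T5,T4] holders={T2,T3,T6}
Step 16: signal(T3) -> count=0 queue=[T4] holders={T2,T5,T6}
Step 17: wait(T1) -> count=0 queue=[T4,T1] holders={T2,T5,T6}
Final holders: {T2,T5,T6} -> T4 not in holders

Answer: no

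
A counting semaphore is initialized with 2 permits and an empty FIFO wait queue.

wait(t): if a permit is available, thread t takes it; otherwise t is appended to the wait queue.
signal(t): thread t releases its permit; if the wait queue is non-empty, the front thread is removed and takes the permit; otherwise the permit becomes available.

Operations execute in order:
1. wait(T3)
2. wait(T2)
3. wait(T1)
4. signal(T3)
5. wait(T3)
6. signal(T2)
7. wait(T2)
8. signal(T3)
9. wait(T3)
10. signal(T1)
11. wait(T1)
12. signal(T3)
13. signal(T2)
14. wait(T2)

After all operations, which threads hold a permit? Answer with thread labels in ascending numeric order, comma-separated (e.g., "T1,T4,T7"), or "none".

Step 1: wait(T3) -> count=1 queue=[] holders={T3}
Step 2: wait(T2) -> count=0 queue=[] holders={T2,T3}
Step 3: wait(T1) -> count=0 queue=[T1] holders={T2,T3}
Step 4: signal(T3) -> count=0 queue=[] holders={T1,T2}
Step 5: wait(T3) -> count=0 queue=[T3] holders={T1,T2}
Step 6: signal(T2) -> count=0 queue=[] holders={T1,T3}
Step 7: wait(T2) -> count=0 queue=[T2] holders={T1,T3}
Step 8: signal(T3) -> count=0 queue=[] holders={T1,T2}
Step 9: wait(T3) -> count=0 queue=[T3] holders={T1,T2}
Step 10: signal(T1) -> count=0 queue=[] holders={T2,T3}
Step 11: wait(T1) -> count=0 queue=[T1] holders={T2,T3}
Step 12: signal(T3) -> count=0 queue=[] holders={T1,T2}
Step 13: signal(T2) -> count=1 queue=[] holders={T1}
Step 14: wait(T2) -> count=0 queue=[] holders={T1,T2}
Final holders: T1,T2

Answer: T1,T2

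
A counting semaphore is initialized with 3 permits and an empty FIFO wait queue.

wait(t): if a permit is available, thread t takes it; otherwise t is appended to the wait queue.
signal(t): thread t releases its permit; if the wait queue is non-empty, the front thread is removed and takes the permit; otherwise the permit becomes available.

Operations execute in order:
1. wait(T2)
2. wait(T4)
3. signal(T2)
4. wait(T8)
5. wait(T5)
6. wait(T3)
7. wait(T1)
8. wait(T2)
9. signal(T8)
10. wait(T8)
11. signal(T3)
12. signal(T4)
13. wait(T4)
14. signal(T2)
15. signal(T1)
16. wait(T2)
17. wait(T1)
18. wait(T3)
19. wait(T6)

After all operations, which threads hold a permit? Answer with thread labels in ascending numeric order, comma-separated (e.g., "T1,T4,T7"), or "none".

Step 1: wait(T2) -> count=2 queue=[] holders={T2}
Step 2: wait(T4) -> count=1 queue=[] holders={T2,T4}
Step 3: signal(T2) -> count=2 queue=[] holders={T4}
Step 4: wait(T8) -> count=1 queue=[] holders={T4,T8}
Step 5: wait(T5) -> count=0 queue=[] holders={T4,T5,T8}
Step 6: wait(T3) -> count=0 queue=[T3] holders={T4,T5,T8}
Step 7: wait(T1) -> count=0 queue=[T3,T1] holders={T4,T5,T8}
Step 8: wait(T2) -> count=0 queue=[T3,T1,T2] holders={T4,T5,T8}
Step 9: signal(T8) -> count=0 queue=[T1,T2] holders={T3,T4,T5}
Step 10: wait(T8) -> count=0 queue=[T1,T2,T8] holders={T3,T4,T5}
Step 11: signal(T3) -> count=0 queue=[T2,T8] holders={T1,T4,T5}
Step 12: signal(T4) -> count=0 queue=[T8] holders={T1,T2,T5}
Step 13: wait(T4) -> count=0 queue=[T8,T4] holders={T1,T2,T5}
Step 14: signal(T2) -> count=0 queue=[T4] holders={T1,T5,T8}
Step 15: signal(T1) -> count=0 queue=[] holders={T4,T5,T8}
Step 16: wait(T2) -> count=0 queue=[T2] holders={T4,T5,T8}
Step 17: wait(T1) -> count=0 queue=[T2,T1] holders={T4,T5,T8}
Step 18: wait(T3) -> count=0 queue=[T2,T1,T3] holders={T4,T5,T8}
Step 19: wait(T6) -> count=0 queue=[T2,T1,T3,T6] holders={T4,T5,T8}
Final holders: T4,T5,T8

Answer: T4,T5,T8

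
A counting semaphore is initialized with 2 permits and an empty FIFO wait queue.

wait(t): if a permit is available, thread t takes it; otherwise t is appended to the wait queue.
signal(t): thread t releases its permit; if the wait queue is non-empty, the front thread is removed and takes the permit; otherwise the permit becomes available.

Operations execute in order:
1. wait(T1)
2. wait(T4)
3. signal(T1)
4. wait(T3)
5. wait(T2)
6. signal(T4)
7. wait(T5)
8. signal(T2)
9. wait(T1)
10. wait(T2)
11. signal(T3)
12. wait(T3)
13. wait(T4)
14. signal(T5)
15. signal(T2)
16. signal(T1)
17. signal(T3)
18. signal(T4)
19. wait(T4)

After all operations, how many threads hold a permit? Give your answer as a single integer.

Answer: 1

Derivation:
Step 1: wait(T1) -> count=1 queue=[] holders={T1}
Step 2: wait(T4) -> count=0 queue=[] holders={T1,T4}
Step 3: signal(T1) -> count=1 queue=[] holders={T4}
Step 4: wait(T3) -> count=0 queue=[] holders={T3,T4}
Step 5: wait(T2) -> count=0 queue=[T2] holders={T3,T4}
Step 6: signal(T4) -> count=0 queue=[] holders={T2,T3}
Step 7: wait(T5) -> count=0 queue=[T5] holders={T2,T3}
Step 8: signal(T2) -> count=0 queue=[] holders={T3,T5}
Step 9: wait(T1) -> count=0 queue=[T1] holders={T3,T5}
Step 10: wait(T2) -> count=0 queue=[T1,T2] holders={T3,T5}
Step 11: signal(T3) -> count=0 queue=[T2] holders={T1,T5}
Step 12: wait(T3) -> count=0 queue=[T2,T3] holders={T1,T5}
Step 13: wait(T4) -> count=0 queue=[T2,T3,T4] holders={T1,T5}
Step 14: signal(T5) -> count=0 queue=[T3,T4] holders={T1,T2}
Step 15: signal(T2) -> count=0 queue=[T4] holders={T1,T3}
Step 16: signal(T1) -> count=0 queue=[] holders={T3,T4}
Step 17: signal(T3) -> count=1 queue=[] holders={T4}
Step 18: signal(T4) -> count=2 queue=[] holders={none}
Step 19: wait(T4) -> count=1 queue=[] holders={T4}
Final holders: {T4} -> 1 thread(s)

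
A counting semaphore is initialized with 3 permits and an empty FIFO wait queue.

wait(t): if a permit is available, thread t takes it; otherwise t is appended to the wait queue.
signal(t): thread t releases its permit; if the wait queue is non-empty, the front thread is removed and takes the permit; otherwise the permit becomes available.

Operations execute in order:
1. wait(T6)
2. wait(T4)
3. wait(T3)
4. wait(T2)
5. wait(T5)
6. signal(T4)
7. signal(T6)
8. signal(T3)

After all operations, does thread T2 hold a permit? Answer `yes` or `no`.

Answer: yes

Derivation:
Step 1: wait(T6) -> count=2 queue=[] holders={T6}
Step 2: wait(T4) -> count=1 queue=[] holders={T4,T6}
Step 3: wait(T3) -> count=0 queue=[] holders={T3,T4,T6}
Step 4: wait(T2) -> count=0 queue=[T2] holders={T3,T4,T6}
Step 5: wait(T5) -> count=0 queue=[T2,T5] holders={T3,T4,T6}
Step 6: signal(T4) -> count=0 queue=[T5] holders={T2,T3,T6}
Step 7: signal(T6) -> count=0 queue=[] holders={T2,T3,T5}
Step 8: signal(T3) -> count=1 queue=[] holders={T2,T5}
Final holders: {T2,T5} -> T2 in holders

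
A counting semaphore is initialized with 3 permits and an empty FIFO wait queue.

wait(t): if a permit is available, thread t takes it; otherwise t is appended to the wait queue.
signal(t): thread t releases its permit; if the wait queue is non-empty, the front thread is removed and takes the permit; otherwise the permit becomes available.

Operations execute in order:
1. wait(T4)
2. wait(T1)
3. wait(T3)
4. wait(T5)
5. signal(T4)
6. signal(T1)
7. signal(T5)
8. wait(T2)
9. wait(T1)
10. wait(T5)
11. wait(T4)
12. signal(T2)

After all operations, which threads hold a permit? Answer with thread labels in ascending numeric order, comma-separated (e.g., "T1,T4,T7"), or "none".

Answer: T1,T3,T5

Derivation:
Step 1: wait(T4) -> count=2 queue=[] holders={T4}
Step 2: wait(T1) -> count=1 queue=[] holders={T1,T4}
Step 3: wait(T3) -> count=0 queue=[] holders={T1,T3,T4}
Step 4: wait(T5) -> count=0 queue=[T5] holders={T1,T3,T4}
Step 5: signal(T4) -> count=0 queue=[] holders={T1,T3,T5}
Step 6: signal(T1) -> count=1 queue=[] holders={T3,T5}
Step 7: signal(T5) -> count=2 queue=[] holders={T3}
Step 8: wait(T2) -> count=1 queue=[] holders={T2,T3}
Step 9: wait(T1) -> count=0 queue=[] holders={T1,T2,T3}
Step 10: wait(T5) -> count=0 queue=[T5] holders={T1,T2,T3}
Step 11: wait(T4) -> count=0 queue=[T5,T4] holders={T1,T2,T3}
Step 12: signal(T2) -> count=0 queue=[T4] holders={T1,T3,T5}
Final holders: T1,T3,T5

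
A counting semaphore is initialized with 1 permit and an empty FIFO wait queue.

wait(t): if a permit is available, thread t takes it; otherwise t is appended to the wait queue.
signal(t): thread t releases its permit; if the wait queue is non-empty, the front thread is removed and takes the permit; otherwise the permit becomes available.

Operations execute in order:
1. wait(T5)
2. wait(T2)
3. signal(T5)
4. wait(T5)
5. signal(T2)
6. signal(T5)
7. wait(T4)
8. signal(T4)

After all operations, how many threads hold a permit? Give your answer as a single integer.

Answer: 0

Derivation:
Step 1: wait(T5) -> count=0 queue=[] holders={T5}
Step 2: wait(T2) -> count=0 queue=[T2] holders={T5}
Step 3: signal(T5) -> count=0 queue=[] holders={T2}
Step 4: wait(T5) -> count=0 queue=[T5] holders={T2}
Step 5: signal(T2) -> count=0 queue=[] holders={T5}
Step 6: signal(T5) -> count=1 queue=[] holders={none}
Step 7: wait(T4) -> count=0 queue=[] holders={T4}
Step 8: signal(T4) -> count=1 queue=[] holders={none}
Final holders: {none} -> 0 thread(s)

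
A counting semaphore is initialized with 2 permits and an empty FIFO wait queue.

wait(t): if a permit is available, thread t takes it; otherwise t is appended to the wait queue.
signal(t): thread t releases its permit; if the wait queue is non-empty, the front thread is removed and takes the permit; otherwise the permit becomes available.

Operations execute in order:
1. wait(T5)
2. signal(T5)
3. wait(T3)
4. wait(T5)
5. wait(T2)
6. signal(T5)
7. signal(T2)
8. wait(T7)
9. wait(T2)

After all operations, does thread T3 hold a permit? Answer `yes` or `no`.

Step 1: wait(T5) -> count=1 queue=[] holders={T5}
Step 2: signal(T5) -> count=2 queue=[] holders={none}
Step 3: wait(T3) -> count=1 queue=[] holders={T3}
Step 4: wait(T5) -> count=0 queue=[] holders={T3,T5}
Step 5: wait(T2) -> count=0 queue=[T2] holders={T3,T5}
Step 6: signal(T5) -> count=0 queue=[] holders={T2,T3}
Step 7: signal(T2) -> count=1 queue=[] holders={T3}
Step 8: wait(T7) -> count=0 queue=[] holders={T3,T7}
Step 9: wait(T2) -> count=0 queue=[T2] holders={T3,T7}
Final holders: {T3,T7} -> T3 in holders

Answer: yes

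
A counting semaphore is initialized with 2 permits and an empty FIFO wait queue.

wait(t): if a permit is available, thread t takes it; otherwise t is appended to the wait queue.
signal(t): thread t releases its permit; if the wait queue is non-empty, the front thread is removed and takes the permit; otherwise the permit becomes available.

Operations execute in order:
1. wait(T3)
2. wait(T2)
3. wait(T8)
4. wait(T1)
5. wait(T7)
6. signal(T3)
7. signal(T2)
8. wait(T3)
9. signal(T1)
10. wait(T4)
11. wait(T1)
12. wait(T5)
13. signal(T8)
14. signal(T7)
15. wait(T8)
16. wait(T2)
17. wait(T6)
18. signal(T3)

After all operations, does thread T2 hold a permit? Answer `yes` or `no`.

Answer: no

Derivation:
Step 1: wait(T3) -> count=1 queue=[] holders={T3}
Step 2: wait(T2) -> count=0 queue=[] holders={T2,T3}
Step 3: wait(T8) -> count=0 queue=[T8] holders={T2,T3}
Step 4: wait(T1) -> count=0 queue=[T8,T1] holders={T2,T3}
Step 5: wait(T7) -> count=0 queue=[T8,T1,T7] holders={T2,T3}
Step 6: signal(T3) -> count=0 queue=[T1,T7] holders={T2,T8}
Step 7: signal(T2) -> count=0 queue=[T7] holders={T1,T8}
Step 8: wait(T3) -> count=0 queue=[T7,T3] holders={T1,T8}
Step 9: signal(T1) -> count=0 queue=[T3] holders={T7,T8}
Step 10: wait(T4) -> count=0 queue=[T3,T4] holders={T7,T8}
Step 11: wait(T1) -> count=0 queue=[T3,T4,T1] holders={T7,T8}
Step 12: wait(T5) -> count=0 queue=[T3,T4,T1,T5] holders={T7,T8}
Step 13: signal(T8) -> count=0 queue=[T4,T1,T5] holders={T3,T7}
Step 14: signal(T7) -> count=0 queue=[T1,T5] holders={T3,T4}
Step 15: wait(T8) -> count=0 queue=[T1,T5,T8] holders={T3,T4}
Step 16: wait(T2) -> count=0 queue=[T1,T5,T8,T2] holders={T3,T4}
Step 17: wait(T6) -> count=0 queue=[T1,T5,T8,T2,T6] holders={T3,T4}
Step 18: signal(T3) -> count=0 queue=[T5,T8,T2,T6] holders={T1,T4}
Final holders: {T1,T4} -> T2 not in holders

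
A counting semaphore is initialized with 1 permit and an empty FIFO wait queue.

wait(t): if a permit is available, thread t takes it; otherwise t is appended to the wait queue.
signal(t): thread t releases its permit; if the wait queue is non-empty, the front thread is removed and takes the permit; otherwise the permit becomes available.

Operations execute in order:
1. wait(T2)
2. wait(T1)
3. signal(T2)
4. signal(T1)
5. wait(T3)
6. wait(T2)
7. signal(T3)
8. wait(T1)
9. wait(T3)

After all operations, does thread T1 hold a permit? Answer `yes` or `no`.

Step 1: wait(T2) -> count=0 queue=[] holders={T2}
Step 2: wait(T1) -> count=0 queue=[T1] holders={T2}
Step 3: signal(T2) -> count=0 queue=[] holders={T1}
Step 4: signal(T1) -> count=1 queue=[] holders={none}
Step 5: wait(T3) -> count=0 queue=[] holders={T3}
Step 6: wait(T2) -> count=0 queue=[T2] holders={T3}
Step 7: signal(T3) -> count=0 queue=[] holders={T2}
Step 8: wait(T1) -> count=0 queue=[T1] holders={T2}
Step 9: wait(T3) -> count=0 queue=[T1,T3] holders={T2}
Final holders: {T2} -> T1 not in holders

Answer: no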